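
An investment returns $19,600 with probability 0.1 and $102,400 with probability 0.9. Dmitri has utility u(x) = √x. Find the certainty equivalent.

E[u] = 0.1·√19600 + 0.9·√102400 = 0.1·140 + 0.9·320 = 302
CE = (302)² = 91204

$91,204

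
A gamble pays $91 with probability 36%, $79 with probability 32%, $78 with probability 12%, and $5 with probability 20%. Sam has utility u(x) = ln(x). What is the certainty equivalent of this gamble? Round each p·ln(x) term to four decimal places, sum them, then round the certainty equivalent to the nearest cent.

$47.79

E[u] = 0.36·ln(91) + 0.32·ln(79) + 0.12·ln(78) + 0.2·ln(5) = 1.6239 + 1.3982 + 0.5228 + 0.3219 = 3.8668
CE = e^3.8668 ≈ 47.79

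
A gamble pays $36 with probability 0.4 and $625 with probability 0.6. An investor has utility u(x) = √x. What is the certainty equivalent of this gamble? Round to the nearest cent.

$302.76

E[u] = 0.4·√36 + 0.6·√625 = 0.4·6 + 0.6·25 = 17.4
CE = (17.4)² = 302.76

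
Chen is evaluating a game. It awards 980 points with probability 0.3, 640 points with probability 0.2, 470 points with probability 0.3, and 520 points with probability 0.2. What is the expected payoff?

EV = 0.3 × 980 + 0.2 × 640 + 0.3 × 470 + 0.2 × 520 = 294 + 128 + 141 + 104 = 667

667 points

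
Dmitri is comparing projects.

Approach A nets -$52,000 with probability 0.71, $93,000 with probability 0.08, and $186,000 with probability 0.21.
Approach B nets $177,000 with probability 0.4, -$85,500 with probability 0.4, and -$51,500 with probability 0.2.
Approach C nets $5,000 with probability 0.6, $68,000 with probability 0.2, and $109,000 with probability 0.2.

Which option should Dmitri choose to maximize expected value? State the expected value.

Approach A = 0.71 × (-52000) + 0.08 × 93000 + 0.21 × 186000 = -36920 + 7440 + 39060 = 9580
Approach B = 0.4 × 177000 + 0.4 × (-85500) + 0.2 × (-51500) = 70800 − 34200 − 10300 = 26300
Approach C = 0.6 × 5000 + 0.2 × 68000 + 0.2 × 109000 = 3000 + 13600 + 21800 = 38400

Approach C ($38,400)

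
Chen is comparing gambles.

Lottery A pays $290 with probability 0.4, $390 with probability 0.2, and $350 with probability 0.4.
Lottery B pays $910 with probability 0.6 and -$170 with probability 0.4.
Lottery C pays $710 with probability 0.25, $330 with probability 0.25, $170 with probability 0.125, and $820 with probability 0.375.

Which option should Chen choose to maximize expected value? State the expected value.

Lottery A = 0.4 × 290 + 0.2 × 390 + 0.4 × 350 = 116 + 78 + 140 = 334
Lottery B = 0.6 × 910 + 0.4 × (-170) = 546 − 68 = 478
Lottery C = 0.25 × 710 + 0.25 × 330 + 0.125 × 170 + 0.375 × 820 = 177.5 + 82.5 + 21.25 + 307.5 = 588.75

Lottery C ($588.75)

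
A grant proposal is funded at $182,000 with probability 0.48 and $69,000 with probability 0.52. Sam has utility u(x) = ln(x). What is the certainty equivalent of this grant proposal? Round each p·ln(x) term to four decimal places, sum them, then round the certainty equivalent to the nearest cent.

E[u] = 0.48·ln(182000) + 0.52·ln(69000) = 5.8136 + 5.7938 = 11.6074
CE = e^11.6074 ≈ 109908.12

$109,908.12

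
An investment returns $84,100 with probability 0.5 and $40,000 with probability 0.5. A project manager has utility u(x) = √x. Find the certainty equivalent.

$60,025

E[u] = 0.5·√84100 + 0.5·√40000 = 0.5·290 + 0.5·200 = 245
CE = (245)² = 60025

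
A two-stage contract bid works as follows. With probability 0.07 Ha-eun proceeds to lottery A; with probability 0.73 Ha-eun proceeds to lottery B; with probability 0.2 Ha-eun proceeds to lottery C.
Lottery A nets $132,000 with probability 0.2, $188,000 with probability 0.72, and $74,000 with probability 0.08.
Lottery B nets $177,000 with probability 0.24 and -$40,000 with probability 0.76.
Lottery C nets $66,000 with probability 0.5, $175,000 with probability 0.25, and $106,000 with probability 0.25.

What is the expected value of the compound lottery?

$41,206

EV(A) = 0.2 × 132000 + 0.72 × 188000 + 0.08 × 74000 = 26400 + 135360 + 5920 = 167680
EV(B) = 0.24 × 177000 + 0.76 × (-40000) = 42480 − 30400 = 12080
EV(C) = 0.5 × 66000 + 0.25 × 175000 + 0.25 × 106000 = 33000 + 43750 + 26500 = 103250
Overall = 0.07 × 167680 + 0.73 × 12080 + 0.2 × 103250 = 11737.6 + 8818.4 + 20650 = 41206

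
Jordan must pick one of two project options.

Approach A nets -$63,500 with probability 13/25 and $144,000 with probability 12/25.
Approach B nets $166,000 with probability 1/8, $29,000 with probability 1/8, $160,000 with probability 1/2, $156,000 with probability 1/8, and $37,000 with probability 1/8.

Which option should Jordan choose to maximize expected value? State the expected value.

Approach A = 13/25 × (-63500) + 12/25 × 144000 = -33020 + 69120 = 36100
Approach B = 1/8 × 166000 + 1/8 × 29000 + 1/2 × 160000 + 1/8 × 156000 + 1/8 × 37000 = 20750 + 3625 + 80000 + 19500 + 4625 = 128500

Approach B ($128,500)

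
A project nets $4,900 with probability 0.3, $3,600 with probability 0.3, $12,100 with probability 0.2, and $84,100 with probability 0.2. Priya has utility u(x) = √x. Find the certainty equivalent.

E[u] = 0.3·√4900 + 0.3·√3600 + 0.2·√12100 + 0.2·√84100 = 0.3·70 + 0.3·60 + 0.2·110 + 0.2·290 = 119
CE = (119)² = 14161

$14,161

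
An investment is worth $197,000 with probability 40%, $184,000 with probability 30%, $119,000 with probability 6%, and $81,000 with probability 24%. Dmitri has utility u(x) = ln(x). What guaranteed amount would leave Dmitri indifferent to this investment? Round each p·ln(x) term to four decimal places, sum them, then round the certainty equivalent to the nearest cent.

$151,281.86

E[u] = 0.4·ln(197000) + 0.3·ln(184000) + 0.06·ln(119000) + 0.24·ln(81000) = 4.8764 + 3.6368 + 0.7012 + 2.7125 = 11.9269
CE = e^11.9269 ≈ 151281.86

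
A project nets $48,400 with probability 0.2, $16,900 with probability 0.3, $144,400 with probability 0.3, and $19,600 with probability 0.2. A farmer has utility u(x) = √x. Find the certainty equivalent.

$50,625

E[u] = 0.2·√48400 + 0.3·√16900 + 0.3·√144400 + 0.2·√19600 = 0.2·220 + 0.3·130 + 0.3·380 + 0.2·140 = 225
CE = (225)² = 50625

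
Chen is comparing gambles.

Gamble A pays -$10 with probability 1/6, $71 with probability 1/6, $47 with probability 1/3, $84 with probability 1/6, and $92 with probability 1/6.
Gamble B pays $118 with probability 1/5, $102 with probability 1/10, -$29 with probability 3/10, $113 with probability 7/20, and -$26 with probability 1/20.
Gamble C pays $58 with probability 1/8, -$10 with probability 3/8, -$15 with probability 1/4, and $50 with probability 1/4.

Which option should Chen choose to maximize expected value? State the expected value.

Gamble B ($63.35)

Gamble A = 1/6 × (-10) + 1/6 × 71 + 1/3 × 47 + 1/6 × 84 + 1/6 × 92 = -1.6667 + 11.8333 + 15.6667 + 14 + 15.3333 = 55.1667
Gamble B = 1/5 × 118 + 1/10 × 102 + 3/10 × (-29) + 7/20 × 113 + 1/20 × (-26) = 23.6 + 10.2 − 8.7 + 39.55 − 1.3 = 63.35
Gamble C = 1/8 × 58 + 3/8 × (-10) + 1/4 × (-15) + 1/4 × 50 = 7.25 − 3.75 − 3.75 + 12.5 = 12.25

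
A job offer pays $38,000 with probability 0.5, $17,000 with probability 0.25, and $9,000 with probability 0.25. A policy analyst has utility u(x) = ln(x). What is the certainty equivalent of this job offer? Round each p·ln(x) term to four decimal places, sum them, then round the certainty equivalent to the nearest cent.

E[u] = 0.5·ln(38000) + 0.25·ln(17000) + 0.25·ln(9000) = 5.2727 + 2.4352 + 2.2762 = 9.9841
CE = e^9.9841 ≈ 21679.01

$21,679.01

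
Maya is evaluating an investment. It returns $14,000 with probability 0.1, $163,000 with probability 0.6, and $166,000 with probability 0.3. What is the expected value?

$149,000

EV = 0.1 × 14000 + 0.6 × 163000 + 0.3 × 166000 = 1400 + 97800 + 49800 = 149000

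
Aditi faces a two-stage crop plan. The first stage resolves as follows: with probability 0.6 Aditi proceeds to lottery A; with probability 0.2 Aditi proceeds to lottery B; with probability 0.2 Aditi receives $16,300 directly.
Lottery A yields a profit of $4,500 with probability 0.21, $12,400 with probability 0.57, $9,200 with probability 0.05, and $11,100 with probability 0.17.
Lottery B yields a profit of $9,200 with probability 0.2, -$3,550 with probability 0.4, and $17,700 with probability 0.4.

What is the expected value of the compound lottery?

$10,976

EV(A) = 0.21 × 4500 + 0.57 × 12400 + 0.05 × 9200 + 0.17 × 11100 = 945 + 7068 + 460 + 1887 = 10360
EV(B) = 0.2 × 9200 + 0.4 × (-3550) + 0.4 × 17700 = 1840 − 1420 + 7080 = 7500
Branch C: 16300 (certain)
Overall = 0.6 × 10360 + 0.2 × 7500 + 0.2 × 16300 = 6216 + 1500 + 3260 = 10976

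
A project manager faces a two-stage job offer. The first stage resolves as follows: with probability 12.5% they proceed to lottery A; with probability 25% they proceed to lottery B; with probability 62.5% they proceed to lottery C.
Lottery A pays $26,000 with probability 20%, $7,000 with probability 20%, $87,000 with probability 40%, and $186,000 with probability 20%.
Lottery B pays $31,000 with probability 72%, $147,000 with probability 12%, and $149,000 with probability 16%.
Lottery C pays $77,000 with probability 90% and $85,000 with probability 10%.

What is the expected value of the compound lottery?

EV(A) = 0.2 × 26000 + 0.2 × 7000 + 0.4 × 87000 + 0.2 × 186000 = 5200 + 1400 + 34800 + 37200 = 78600
EV(B) = 0.72 × 31000 + 0.12 × 147000 + 0.16 × 149000 = 22320 + 17640 + 23840 = 63800
EV(C) = 0.9 × 77000 + 0.1 × 85000 = 69300 + 8500 = 77800
Overall = 0.125 × 78600 + 0.25 × 63800 + 0.625 × 77800 = 9825 + 15950 + 48625 = 74400

$74,400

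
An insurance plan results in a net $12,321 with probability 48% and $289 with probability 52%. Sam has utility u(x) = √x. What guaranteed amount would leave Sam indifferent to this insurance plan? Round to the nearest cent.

$3,858.89

E[u] = 0.48·√12321 + 0.52·√289 = 0.48·111 + 0.52·17 = 62.12
CE = (62.12)² = 3858.8944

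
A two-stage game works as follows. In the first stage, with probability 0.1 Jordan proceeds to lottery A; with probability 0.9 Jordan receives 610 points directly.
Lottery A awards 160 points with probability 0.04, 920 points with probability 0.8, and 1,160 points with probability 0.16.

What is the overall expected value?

EV(A) = 0.04 × 160 + 0.8 × 920 + 0.16 × 1160 = 6.4 + 736 + 185.6 = 928
Branch B: 610 (certain)
Overall = 0.1 × 928 + 0.9 × 610 = 92.8 + 549 = 641.8

641.8 points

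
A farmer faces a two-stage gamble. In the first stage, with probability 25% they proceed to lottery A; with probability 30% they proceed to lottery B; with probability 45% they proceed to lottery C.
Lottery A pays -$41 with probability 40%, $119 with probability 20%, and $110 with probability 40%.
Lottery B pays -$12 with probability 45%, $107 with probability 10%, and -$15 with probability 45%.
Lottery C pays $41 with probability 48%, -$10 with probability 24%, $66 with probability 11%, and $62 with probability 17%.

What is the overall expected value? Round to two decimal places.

EV(A) = 0.4 × (-41) + 0.2 × 119 + 0.4 × 110 = -16.4 + 23.8 + 44 = 51.4
EV(B) = 0.45 × (-12) + 0.1 × 107 + 0.45 × (-15) = -5.4 + 10.7 − 6.75 = -1.45
EV(C) = 0.48 × 41 + 0.24 × (-10) + 0.11 × 66 + 0.17 × 62 = 19.68 − 2.4 + 7.26 + 10.54 = 35.08
Overall = 0.25 × 51.4 + 0.3 × (-1.45) + 0.45 × 35.08 = 12.85 − 0.435 + 15.786 = 28.201

$28.20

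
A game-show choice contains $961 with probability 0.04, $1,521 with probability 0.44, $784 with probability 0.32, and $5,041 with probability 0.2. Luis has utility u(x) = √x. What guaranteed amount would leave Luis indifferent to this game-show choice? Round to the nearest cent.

E[u] = 0.04·√961 + 0.44·√1521 + 0.32·√784 + 0.2·√5041 = 0.04·31 + 0.44·39 + 0.32·28 + 0.2·71 = 41.56
CE = (41.56)² = 1727.2336

$1,727.23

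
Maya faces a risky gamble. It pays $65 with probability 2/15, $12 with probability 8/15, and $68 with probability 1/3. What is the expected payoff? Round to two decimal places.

$37.73

EV = 2/15 × 65 + 8/15 × 12 + 1/3 × 68 = 8.6667 + 6.4 + 22.6667 = 37.7333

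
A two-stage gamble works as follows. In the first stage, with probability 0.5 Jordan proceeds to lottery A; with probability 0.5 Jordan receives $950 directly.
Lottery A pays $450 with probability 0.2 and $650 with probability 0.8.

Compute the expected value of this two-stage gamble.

$780

EV(A) = 0.2 × 450 + 0.8 × 650 = 90 + 520 = 610
Branch B: 950 (certain)
Overall = 0.5 × 610 + 0.5 × 950 = 305 + 475 = 780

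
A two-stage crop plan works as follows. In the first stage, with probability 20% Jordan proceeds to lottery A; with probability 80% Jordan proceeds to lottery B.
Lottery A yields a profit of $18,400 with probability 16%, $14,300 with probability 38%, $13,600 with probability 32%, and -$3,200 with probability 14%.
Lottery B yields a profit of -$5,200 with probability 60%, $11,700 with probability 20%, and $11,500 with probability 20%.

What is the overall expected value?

EV(A) = 0.16 × 18400 + 0.38 × 14300 + 0.32 × 13600 + 0.14 × (-3200) = 2944 + 5434 + 4352 − 448 = 12282
EV(B) = 0.6 × (-5200) + 0.2 × 11700 + 0.2 × 11500 = -3120 + 2340 + 2300 = 1520
Overall = 0.2 × 12282 + 0.8 × 1520 = 2456.4 + 1216 = 3672.4

$3,672.40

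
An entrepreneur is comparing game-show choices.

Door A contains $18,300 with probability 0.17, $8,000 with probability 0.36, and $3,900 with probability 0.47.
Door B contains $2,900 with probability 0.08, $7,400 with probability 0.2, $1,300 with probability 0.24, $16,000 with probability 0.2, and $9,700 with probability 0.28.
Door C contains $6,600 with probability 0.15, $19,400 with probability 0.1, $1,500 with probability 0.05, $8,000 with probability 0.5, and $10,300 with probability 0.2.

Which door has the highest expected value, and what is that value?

Door C ($9,065)

Door A = 0.17 × 18300 + 0.36 × 8000 + 0.47 × 3900 = 3111 + 2880 + 1833 = 7824
Door B = 0.08 × 2900 + 0.2 × 7400 + 0.24 × 1300 + 0.2 × 16000 + 0.28 × 9700 = 232 + 1480 + 312 + 3200 + 2716 = 7940
Door C = 0.15 × 6600 + 0.1 × 19400 + 0.05 × 1500 + 0.5 × 8000 + 0.2 × 10300 = 990 + 1940 + 75 + 4000 + 2060 = 9065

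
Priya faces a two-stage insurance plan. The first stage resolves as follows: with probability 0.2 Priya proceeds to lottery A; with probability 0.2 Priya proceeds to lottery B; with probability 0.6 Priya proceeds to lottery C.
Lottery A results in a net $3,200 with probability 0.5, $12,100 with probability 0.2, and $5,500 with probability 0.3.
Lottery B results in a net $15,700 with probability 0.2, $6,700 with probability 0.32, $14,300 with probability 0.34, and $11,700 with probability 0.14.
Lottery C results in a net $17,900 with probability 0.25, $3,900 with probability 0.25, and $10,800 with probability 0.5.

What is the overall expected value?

EV(A) = 0.5 × 3200 + 0.2 × 12100 + 0.3 × 5500 = 1600 + 2420 + 1650 = 5670
EV(B) = 0.2 × 15700 + 0.32 × 6700 + 0.34 × 14300 + 0.14 × 11700 = 3140 + 2144 + 4862 + 1638 = 11784
EV(C) = 0.25 × 17900 + 0.25 × 3900 + 0.5 × 10800 = 4475 + 975 + 5400 = 10850
Overall = 0.2 × 5670 + 0.2 × 11784 + 0.6 × 10850 = 1134 + 2356.8 + 6510 = 10000.8

$10,000.80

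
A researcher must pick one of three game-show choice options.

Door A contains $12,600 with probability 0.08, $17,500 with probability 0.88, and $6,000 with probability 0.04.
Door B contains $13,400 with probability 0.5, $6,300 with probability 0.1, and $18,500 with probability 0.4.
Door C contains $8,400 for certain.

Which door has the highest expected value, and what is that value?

Door A ($16,648)

Door A = 0.08 × 12600 + 0.88 × 17500 + 0.04 × 6000 = 1008 + 15400 + 240 = 16648
Door B = 0.5 × 13400 + 0.1 × 6300 + 0.4 × 18500 = 6700 + 630 + 7400 = 14730
Door C: 8400 (certain)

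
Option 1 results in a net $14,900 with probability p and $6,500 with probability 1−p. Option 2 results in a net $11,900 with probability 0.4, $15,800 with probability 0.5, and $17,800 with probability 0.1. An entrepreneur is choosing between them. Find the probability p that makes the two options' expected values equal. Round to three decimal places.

p = 0.945

EV(Option 2) = 0.4 × 11900 + 0.5 × 15800 + 0.1 × 17800 = 4760 + 7900 + 1780 = 14440
p·14900 + (1−p)·6500 = 14440
8400p + 6500 = 14440
p = (14440 − 6500) / 8400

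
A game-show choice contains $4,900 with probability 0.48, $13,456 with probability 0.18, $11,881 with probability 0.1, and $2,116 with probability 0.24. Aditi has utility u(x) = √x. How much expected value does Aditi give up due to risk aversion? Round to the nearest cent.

E[u] = 0.48·√4900 + 0.18·√13456 + 0.1·√11881 + 0.24·√2116 = 0.48·70 + 0.18·116 + 0.1·109 + 0.24·46 = 76.42
CE = (76.42)² = 5840.0164
Risk premium = EV − CE = 6470.02 − 5840.0164 = 630.0036

$630.00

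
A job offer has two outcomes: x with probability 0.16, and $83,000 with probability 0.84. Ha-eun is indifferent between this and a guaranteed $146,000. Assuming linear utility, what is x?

x = $476,750

0.16·x + 0.84·83000 = 146000
0.16·x = 146000 − 69720 = 76280
x = 76280 / 0.16 = 476750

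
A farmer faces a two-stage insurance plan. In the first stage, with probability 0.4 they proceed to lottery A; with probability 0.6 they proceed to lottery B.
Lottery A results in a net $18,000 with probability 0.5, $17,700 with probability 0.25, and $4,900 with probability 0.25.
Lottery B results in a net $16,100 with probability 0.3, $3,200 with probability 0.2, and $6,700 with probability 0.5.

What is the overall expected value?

$11,152

EV(A) = 0.5 × 18000 + 0.25 × 17700 + 0.25 × 4900 = 9000 + 4425 + 1225 = 14650
EV(B) = 0.3 × 16100 + 0.2 × 3200 + 0.5 × 6700 = 4830 + 640 + 3350 = 8820
Overall = 0.4 × 14650 + 0.6 × 8820 = 5860 + 5292 = 11152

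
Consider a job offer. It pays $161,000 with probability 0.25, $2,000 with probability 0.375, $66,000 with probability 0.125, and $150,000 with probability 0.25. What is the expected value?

$86,750

EV = 0.25 × 161000 + 0.375 × 2000 + 0.125 × 66000 + 0.25 × 150000 = 40250 + 750 + 8250 + 37500 = 86750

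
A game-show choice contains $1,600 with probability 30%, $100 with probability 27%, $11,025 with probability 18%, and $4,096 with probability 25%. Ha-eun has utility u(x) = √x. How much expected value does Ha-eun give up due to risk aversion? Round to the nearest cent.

$1,055.34

E[u] = 0.3·√1600 + 0.27·√100 + 0.18·√11025 + 0.25·√4096 = 0.3·40 + 0.27·10 + 0.18·105 + 0.25·64 = 49.6
CE = (49.6)² = 2460.16
Risk premium = EV − CE = 3515.5 − 2460.16 = 1055.34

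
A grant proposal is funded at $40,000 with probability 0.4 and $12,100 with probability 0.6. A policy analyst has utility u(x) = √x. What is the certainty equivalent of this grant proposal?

E[u] = 0.4·√40000 + 0.6·√12100 = 0.4·200 + 0.6·110 = 146
CE = (146)² = 21316

$21,316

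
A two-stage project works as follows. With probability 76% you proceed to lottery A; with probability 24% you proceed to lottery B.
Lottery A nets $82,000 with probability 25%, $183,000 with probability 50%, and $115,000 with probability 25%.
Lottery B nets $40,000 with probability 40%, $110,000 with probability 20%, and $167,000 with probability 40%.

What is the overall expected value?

EV(A) = 0.25 × 82000 + 0.5 × 183000 + 0.25 × 115000 = 20500 + 91500 + 28750 = 140750
EV(B) = 0.4 × 40000 + 0.2 × 110000 + 0.4 × 167000 = 16000 + 22000 + 66800 = 104800
Overall = 0.76 × 140750 + 0.24 × 104800 = 106970 + 25152 = 132122

$132,122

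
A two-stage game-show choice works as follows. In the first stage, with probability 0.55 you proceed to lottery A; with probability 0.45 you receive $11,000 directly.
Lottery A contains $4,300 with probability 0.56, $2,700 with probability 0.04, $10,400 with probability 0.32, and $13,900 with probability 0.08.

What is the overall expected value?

$8,775.80

EV(A) = 0.56 × 4300 + 0.04 × 2700 + 0.32 × 10400 + 0.08 × 13900 = 2408 + 108 + 3328 + 1112 = 6956
Branch B: 11000 (certain)
Overall = 0.55 × 6956 + 0.45 × 11000 = 3825.8 + 4950 = 8775.8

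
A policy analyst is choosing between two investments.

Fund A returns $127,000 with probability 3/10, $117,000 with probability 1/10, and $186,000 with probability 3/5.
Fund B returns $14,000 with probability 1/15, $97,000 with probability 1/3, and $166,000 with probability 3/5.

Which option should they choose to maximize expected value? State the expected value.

Fund A ($161,400)

Fund A = 3/10 × 127000 + 1/10 × 117000 + 3/5 × 186000 = 38100 + 11700 + 111600 = 161400
Fund B = 1/15 × 14000 + 1/3 × 97000 + 3/5 × 166000 = 933.3333 + 32333.3333 + 99600 = 132866.6667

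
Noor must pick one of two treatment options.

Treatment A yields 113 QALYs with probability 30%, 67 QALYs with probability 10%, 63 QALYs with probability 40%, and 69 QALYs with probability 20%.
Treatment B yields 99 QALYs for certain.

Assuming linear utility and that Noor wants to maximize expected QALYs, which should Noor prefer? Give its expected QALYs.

Treatment B (99 QALYs)

Treatment A = 0.3 × 113 + 0.1 × 67 + 0.4 × 63 + 0.2 × 69 = 33.9 + 6.7 + 25.2 + 13.8 = 79.6
Treatment B: 99 (certain)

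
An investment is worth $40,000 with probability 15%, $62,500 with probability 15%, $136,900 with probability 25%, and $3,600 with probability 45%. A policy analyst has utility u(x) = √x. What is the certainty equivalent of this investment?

E[u] = 0.15·√40000 + 0.15·√62500 + 0.25·√136900 + 0.45·√3600 = 0.15·200 + 0.15·250 + 0.25·370 + 0.45·60 = 187
CE = (187)² = 34969

$34,969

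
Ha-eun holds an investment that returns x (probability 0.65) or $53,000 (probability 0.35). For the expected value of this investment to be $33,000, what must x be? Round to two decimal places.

0.65·x + 0.35·53000 = 33000
0.65·x = 33000 − 18550 = 14450
x = 14450 / 0.65 = 22230.7692

x = $22,230.77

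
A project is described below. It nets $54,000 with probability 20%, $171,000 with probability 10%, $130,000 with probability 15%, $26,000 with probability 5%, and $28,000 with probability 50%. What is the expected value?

$62,700

EV = 0.2 × 54000 + 0.1 × 171000 + 0.15 × 130000 + 0.05 × 26000 + 0.5 × 28000 = 10800 + 17100 + 19500 + 1300 + 14000 = 62700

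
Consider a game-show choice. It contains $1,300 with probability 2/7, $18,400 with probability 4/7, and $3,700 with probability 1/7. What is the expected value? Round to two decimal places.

EV = 2/7 × 1300 + 4/7 × 18400 + 1/7 × 3700 = 371.4286 + 10514.2857 + 528.5714 = 11414.2857

$11,414.29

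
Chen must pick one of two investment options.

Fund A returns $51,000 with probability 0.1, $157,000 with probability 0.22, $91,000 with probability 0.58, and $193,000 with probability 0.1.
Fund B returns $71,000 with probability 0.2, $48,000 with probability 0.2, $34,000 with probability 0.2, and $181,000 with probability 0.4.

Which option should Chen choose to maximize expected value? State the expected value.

Fund A ($111,720)

Fund A = 0.1 × 51000 + 0.22 × 157000 + 0.58 × 91000 + 0.1 × 193000 = 5100 + 34540 + 52780 + 19300 = 111720
Fund B = 0.2 × 71000 + 0.2 × 48000 + 0.2 × 34000 + 0.4 × 181000 = 14200 + 9600 + 6800 + 72400 = 103000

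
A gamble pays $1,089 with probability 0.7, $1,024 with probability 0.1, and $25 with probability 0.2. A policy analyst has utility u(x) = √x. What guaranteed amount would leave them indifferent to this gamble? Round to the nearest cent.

E[u] = 0.7·√1089 + 0.1·√1024 + 0.2·√25 = 0.7·33 + 0.1·32 + 0.2·5 = 27.3
CE = (27.3)² = 745.29

$745.29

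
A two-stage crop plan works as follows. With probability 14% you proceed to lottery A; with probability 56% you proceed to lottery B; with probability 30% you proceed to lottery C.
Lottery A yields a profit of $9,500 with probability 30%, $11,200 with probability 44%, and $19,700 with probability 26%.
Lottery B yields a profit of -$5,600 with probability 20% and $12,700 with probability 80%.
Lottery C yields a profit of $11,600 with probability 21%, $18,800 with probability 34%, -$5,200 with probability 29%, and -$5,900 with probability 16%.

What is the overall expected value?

EV(A) = 0.3 × 9500 + 0.44 × 11200 + 0.26 × 19700 = 2850 + 4928 + 5122 = 12900
EV(B) = 0.2 × (-5600) + 0.8 × 12700 = -1120 + 10160 = 9040
EV(C) = 0.21 × 11600 + 0.34 × 18800 + 0.29 × (-5200) + 0.16 × (-5900) = 2436 + 6392 − 1508 − 944 = 6376
Overall = 0.14 × 12900 + 0.56 × 9040 + 0.3 × 6376 = 1806 + 5062.4 + 1912.8 = 8781.2

$8,781.20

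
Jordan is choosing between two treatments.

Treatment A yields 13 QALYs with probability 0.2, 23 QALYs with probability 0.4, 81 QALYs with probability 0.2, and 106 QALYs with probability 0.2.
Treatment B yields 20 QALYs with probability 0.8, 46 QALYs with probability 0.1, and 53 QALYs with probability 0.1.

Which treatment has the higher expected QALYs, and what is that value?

Treatment A (49.2 QALYs)

Treatment A = 0.2 × 13 + 0.4 × 23 + 0.2 × 81 + 0.2 × 106 = 2.6 + 9.2 + 16.2 + 21.2 = 49.2
Treatment B = 0.8 × 20 + 0.1 × 46 + 0.1 × 53 = 16 + 4.6 + 5.3 = 25.9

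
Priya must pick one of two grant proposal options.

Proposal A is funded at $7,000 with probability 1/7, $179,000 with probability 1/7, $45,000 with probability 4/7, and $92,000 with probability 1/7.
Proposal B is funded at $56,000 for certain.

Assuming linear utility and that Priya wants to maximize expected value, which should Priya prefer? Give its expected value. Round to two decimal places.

Proposal A ($65,428.57)

Proposal A = 1/7 × 7000 + 1/7 × 179000 + 4/7 × 45000 + 1/7 × 92000 = 1000 + 25571.4286 + 25714.2857 + 13142.8571 = 65428.5714
Proposal B: 56000 (certain)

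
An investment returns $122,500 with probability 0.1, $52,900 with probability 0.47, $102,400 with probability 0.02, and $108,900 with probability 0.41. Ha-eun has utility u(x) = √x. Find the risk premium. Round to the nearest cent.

E[u] = 0.1·√122500 + 0.47·√52900 + 0.02·√102400 + 0.41·√108900 = 0.1·350 + 0.47·230 + 0.02·320 + 0.41·330 = 284.8
CE = (284.8)² = 81111.04
Risk premium = EV − CE = 83810 − 81111.04 = 2698.96

$2,698.96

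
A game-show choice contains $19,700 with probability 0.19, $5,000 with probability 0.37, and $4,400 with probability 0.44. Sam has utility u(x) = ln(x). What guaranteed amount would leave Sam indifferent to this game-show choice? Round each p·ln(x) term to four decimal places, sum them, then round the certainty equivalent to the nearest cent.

E[u] = 0.19·ln(19700) + 0.37·ln(5000) + 0.44·ln(4400) = 1.8788 + 3.1514 + 3.6913 = 8.7215
CE = e^8.7215 ≈ 6133.37

$6,133.37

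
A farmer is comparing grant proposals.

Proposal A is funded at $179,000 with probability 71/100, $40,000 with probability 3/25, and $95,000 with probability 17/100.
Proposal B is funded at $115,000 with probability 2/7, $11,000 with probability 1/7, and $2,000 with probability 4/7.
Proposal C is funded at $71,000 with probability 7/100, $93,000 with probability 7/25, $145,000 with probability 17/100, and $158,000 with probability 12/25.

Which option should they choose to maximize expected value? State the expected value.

Proposal A ($148,040)

Proposal A = 71/100 × 179000 + 3/25 × 40000 + 17/100 × 95000 = 127090 + 4800 + 16150 = 148040
Proposal B = 2/7 × 115000 + 1/7 × 11000 + 4/7 × 2000 = 32857.1429 + 1571.4286 + 1142.8571 = 35571.4286
Proposal C = 7/100 × 71000 + 7/25 × 93000 + 17/100 × 145000 + 12/25 × 158000 = 4970 + 26040 + 24650 + 75840 = 131500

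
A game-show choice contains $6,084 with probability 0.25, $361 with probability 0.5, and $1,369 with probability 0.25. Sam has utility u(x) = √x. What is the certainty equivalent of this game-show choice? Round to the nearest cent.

E[u] = 0.25·√6084 + 0.5·√361 + 0.25·√1369 = 0.25·78 + 0.5·19 + 0.25·37 = 38.25
CE = (38.25)² = 1463.0625

$1,463.06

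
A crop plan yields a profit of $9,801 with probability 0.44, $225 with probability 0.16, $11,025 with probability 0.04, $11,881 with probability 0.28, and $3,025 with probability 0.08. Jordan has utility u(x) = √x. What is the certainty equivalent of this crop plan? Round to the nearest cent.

$7,238.61

E[u] = 0.44·√9801 + 0.16·√225 + 0.04·√11025 + 0.28·√11881 + 0.08·√3025 = 0.44·99 + 0.16·15 + 0.04·105 + 0.28·109 + 0.08·55 = 85.08
CE = (85.08)² = 7238.6064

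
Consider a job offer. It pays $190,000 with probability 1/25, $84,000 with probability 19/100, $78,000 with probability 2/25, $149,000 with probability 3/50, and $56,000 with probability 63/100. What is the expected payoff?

$74,020

EV = 1/25 × 190000 + 19/100 × 84000 + 2/25 × 78000 + 3/50 × 149000 + 63/100 × 56000 = 7600 + 15960 + 6240 + 8940 + 35280 = 74020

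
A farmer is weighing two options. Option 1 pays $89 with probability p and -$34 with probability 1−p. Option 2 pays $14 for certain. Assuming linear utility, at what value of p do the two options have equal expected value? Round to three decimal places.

p·89 + (1−p)·(-34) = 14
123p − 34 = 14
p = (14 + 34) / 123

p = 0.390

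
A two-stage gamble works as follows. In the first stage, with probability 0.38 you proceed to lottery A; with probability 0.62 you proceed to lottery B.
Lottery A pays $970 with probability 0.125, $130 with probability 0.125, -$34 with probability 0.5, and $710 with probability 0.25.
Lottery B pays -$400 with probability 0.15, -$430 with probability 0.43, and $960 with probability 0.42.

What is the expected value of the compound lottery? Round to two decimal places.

EV(A) = 0.125 × 970 + 0.125 × 130 + 0.5 × (-34) + 0.25 × 710 = 121.25 + 16.25 − 17 + 177.5 = 298
EV(B) = 0.15 × (-400) + 0.43 × (-430) + 0.42 × 960 = -60 − 184.9 + 403.2 = 158.3
Overall = 0.38 × 298 + 0.62 × 158.3 = 113.24 + 98.146 = 211.386

$211.39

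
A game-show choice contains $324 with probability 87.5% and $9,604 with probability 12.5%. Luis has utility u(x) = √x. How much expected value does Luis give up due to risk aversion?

E[u] = 0.875·√324 + 0.125·√9604 = 0.875·18 + 0.125·98 = 28
CE = (28)² = 784
Risk premium = EV − CE = 1484 − 784 = 700

$700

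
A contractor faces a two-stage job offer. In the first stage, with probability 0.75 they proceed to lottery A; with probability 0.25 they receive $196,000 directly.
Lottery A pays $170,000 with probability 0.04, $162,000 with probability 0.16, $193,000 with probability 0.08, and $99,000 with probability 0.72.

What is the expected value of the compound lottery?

EV(A) = 0.04 × 170000 + 0.16 × 162000 + 0.08 × 193000 + 0.72 × 99000 = 6800 + 25920 + 15440 + 71280 = 119440
Branch B: 196000 (certain)
Overall = 0.75 × 119440 + 0.25 × 196000 = 89580 + 49000 = 138580

$138,580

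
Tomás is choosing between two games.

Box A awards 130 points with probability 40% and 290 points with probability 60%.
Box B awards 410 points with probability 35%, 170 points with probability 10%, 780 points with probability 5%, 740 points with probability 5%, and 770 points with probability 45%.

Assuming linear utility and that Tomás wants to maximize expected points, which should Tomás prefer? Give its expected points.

Box B (583 points)

Box A = 0.4 × 130 + 0.6 × 290 = 52 + 174 = 226
Box B = 0.35 × 410 + 0.1 × 170 + 0.05 × 780 + 0.05 × 740 + 0.45 × 770 = 143.5 + 17 + 39 + 37 + 346.5 = 583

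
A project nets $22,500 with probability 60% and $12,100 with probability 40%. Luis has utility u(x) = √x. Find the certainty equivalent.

E[u] = 0.6·√22500 + 0.4·√12100 = 0.6·150 + 0.4·110 = 134
CE = (134)² = 17956

$17,956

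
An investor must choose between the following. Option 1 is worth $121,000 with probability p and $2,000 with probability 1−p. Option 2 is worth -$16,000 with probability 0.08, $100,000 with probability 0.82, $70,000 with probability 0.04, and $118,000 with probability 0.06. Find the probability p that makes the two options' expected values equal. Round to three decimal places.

p = 0.745

EV(Option 2) = 0.08 × (-16000) + 0.82 × 100000 + 0.04 × 70000 + 0.06 × 118000 = -1280 + 82000 + 2800 + 7080 = 90600
p·121000 + (1−p)·2000 = 90600
119000p + 2000 = 90600
p = (90600 − 2000) / 119000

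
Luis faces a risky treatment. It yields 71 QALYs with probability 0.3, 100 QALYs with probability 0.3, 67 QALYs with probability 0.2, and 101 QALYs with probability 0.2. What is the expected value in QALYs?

EV = 0.3 × 71 + 0.3 × 100 + 0.2 × 67 + 0.2 × 101 = 21.3 + 30 + 13.4 + 20.2 = 84.9

84.9 QALYs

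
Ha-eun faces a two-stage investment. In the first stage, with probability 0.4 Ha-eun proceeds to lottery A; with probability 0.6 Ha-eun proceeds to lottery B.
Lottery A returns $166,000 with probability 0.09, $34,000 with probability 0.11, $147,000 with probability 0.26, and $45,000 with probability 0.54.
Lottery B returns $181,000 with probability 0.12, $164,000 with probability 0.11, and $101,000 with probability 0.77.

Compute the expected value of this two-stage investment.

EV(A) = 0.09 × 166000 + 0.11 × 34000 + 0.26 × 147000 + 0.54 × 45000 = 14940 + 3740 + 38220 + 24300 = 81200
EV(B) = 0.12 × 181000 + 0.11 × 164000 + 0.77 × 101000 = 21720 + 18040 + 77770 = 117530
Overall = 0.4 × 81200 + 0.6 × 117530 = 32480 + 70518 = 102998

$102,998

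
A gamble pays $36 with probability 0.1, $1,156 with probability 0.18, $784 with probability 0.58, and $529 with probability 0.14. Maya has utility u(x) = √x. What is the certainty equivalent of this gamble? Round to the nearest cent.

E[u] = 0.1·√36 + 0.18·√1156 + 0.58·√784 + 0.14·√529 = 0.1·6 + 0.18·34 + 0.58·28 + 0.14·23 = 26.18
CE = (26.18)² = 685.3924

$685.39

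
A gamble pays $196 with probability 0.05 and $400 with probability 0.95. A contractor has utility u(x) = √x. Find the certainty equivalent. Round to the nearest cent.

$388.09

E[u] = 0.05·√196 + 0.95·√400 = 0.05·14 + 0.95·20 = 19.7
CE = (19.7)² = 388.09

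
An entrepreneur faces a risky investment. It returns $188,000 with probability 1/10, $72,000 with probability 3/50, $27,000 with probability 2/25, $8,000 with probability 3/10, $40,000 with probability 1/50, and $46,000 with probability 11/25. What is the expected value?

EV = 1/10 × 188000 + 3/50 × 72000 + 2/25 × 27000 + 3/10 × 8000 + 1/50 × 40000 + 11/25 × 46000 = 18800 + 4320 + 2160 + 2400 + 800 + 20240 = 48720

$48,720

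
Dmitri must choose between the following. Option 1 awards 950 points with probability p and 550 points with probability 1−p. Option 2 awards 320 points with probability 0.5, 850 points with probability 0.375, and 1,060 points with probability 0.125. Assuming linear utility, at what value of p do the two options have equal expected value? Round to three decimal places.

EV(Option 2) = 0.5 × 320 + 0.375 × 850 + 0.125 × 1060 = 160 + 318.75 + 132.5 = 611.25
p·950 + (1−p)·550 = 611.25
400p + 550 = 611.25
p = (611.25 − 550) / 400

p = 0.153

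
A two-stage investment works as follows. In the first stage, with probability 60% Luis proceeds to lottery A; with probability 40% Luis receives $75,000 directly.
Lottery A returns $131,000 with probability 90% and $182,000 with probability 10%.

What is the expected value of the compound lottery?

EV(A) = 0.9 × 131000 + 0.1 × 182000 = 117900 + 18200 = 136100
Branch B: 75000 (certain)
Overall = 0.6 × 136100 + 0.4 × 75000 = 81660 + 30000 = 111660

$111,660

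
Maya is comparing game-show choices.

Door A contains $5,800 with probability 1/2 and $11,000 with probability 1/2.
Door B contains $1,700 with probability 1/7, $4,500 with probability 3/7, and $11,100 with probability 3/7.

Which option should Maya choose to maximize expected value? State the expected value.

Door A ($8,400)

Door A = 1/2 × 5800 + 1/2 × 11000 = 2900 + 5500 = 8400
Door B = 1/7 × 1700 + 3/7 × 4500 + 3/7 × 11100 = 242.8571 + 1928.5714 + 4757.1429 = 6928.5714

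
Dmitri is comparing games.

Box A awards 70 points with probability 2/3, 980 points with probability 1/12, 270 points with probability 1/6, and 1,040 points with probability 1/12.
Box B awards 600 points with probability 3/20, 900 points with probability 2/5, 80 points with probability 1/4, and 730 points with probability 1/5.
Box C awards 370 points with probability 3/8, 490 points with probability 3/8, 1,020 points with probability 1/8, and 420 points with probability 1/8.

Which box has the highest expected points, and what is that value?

Box B (616 points)

Box A = 2/3 × 70 + 1/12 × 980 + 1/6 × 270 + 1/12 × 1040 = 46.6667 + 81.6667 + 45 + 86.6667 = 260
Box B = 3/20 × 600 + 2/5 × 900 + 1/4 × 80 + 1/5 × 730 = 90 + 360 + 20 + 146 = 616
Box C = 3/8 × 370 + 3/8 × 490 + 1/8 × 1020 + 1/8 × 420 = 138.75 + 183.75 + 127.5 + 52.5 = 502.5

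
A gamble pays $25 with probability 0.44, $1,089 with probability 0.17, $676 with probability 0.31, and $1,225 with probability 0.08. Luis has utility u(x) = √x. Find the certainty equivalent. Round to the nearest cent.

$348.57

E[u] = 0.44·√25 + 0.17·√1089 + 0.31·√676 + 0.08·√1225 = 0.44·5 + 0.17·33 + 0.31·26 + 0.08·35 = 18.67
CE = (18.67)² = 348.5689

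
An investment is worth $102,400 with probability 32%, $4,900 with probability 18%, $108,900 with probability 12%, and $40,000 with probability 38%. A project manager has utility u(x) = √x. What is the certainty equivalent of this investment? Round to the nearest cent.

$53,176.36

E[u] = 0.32·√102400 + 0.18·√4900 + 0.12·√108900 + 0.38·√40000 = 0.32·320 + 0.18·70 + 0.12·330 + 0.38·200 = 230.6
CE = (230.6)² = 53176.36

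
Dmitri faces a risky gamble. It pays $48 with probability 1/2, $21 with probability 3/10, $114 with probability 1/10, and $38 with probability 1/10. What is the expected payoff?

$45.50

EV = 1/2 × 48 + 3/10 × 21 + 1/10 × 114 + 1/10 × 38 = 24 + 6.3 + 11.4 + 3.8 = 45.5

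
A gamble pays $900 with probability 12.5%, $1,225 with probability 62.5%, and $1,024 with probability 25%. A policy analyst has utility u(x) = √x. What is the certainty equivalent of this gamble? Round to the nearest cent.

E[u] = 0.125·√900 + 0.625·√1225 + 0.25·√1024 = 0.125·30 + 0.625·35 + 0.25·32 = 33.625
CE = (33.625)² = 1130.640625

$1,130.64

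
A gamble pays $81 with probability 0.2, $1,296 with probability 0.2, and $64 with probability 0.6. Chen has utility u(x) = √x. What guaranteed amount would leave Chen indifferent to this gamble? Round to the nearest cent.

$190.44

E[u] = 0.2·√81 + 0.2·√1296 + 0.6·√64 = 0.2·9 + 0.2·36 + 0.6·8 = 13.8
CE = (13.8)² = 190.44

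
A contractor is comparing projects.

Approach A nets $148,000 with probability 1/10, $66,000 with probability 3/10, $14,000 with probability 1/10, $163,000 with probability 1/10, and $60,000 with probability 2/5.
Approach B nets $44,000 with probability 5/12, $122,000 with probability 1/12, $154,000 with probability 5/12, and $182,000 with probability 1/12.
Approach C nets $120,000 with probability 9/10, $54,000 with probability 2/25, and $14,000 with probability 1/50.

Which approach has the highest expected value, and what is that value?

Approach A = 1/10 × 148000 + 3/10 × 66000 + 1/10 × 14000 + 1/10 × 163000 + 2/5 × 60000 = 14800 + 19800 + 1400 + 16300 + 24000 = 76300
Approach B = 5/12 × 44000 + 1/12 × 122000 + 5/12 × 154000 + 1/12 × 182000 = 18333.3333 + 10166.6667 + 64166.6667 + 15166.6667 = 107833.3333
Approach C = 9/10 × 120000 + 2/25 × 54000 + 1/50 × 14000 = 108000 + 4320 + 280 = 112600

Approach C ($112,600)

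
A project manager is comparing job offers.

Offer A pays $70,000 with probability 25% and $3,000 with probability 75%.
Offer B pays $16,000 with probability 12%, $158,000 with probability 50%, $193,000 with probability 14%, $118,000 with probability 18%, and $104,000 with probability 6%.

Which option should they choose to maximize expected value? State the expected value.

Offer B ($135,420)

Offer A = 0.25 × 70000 + 0.75 × 3000 = 17500 + 2250 = 19750
Offer B = 0.12 × 16000 + 0.5 × 158000 + 0.14 × 193000 + 0.18 × 118000 + 0.06 × 104000 = 1920 + 79000 + 27020 + 21240 + 6240 = 135420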